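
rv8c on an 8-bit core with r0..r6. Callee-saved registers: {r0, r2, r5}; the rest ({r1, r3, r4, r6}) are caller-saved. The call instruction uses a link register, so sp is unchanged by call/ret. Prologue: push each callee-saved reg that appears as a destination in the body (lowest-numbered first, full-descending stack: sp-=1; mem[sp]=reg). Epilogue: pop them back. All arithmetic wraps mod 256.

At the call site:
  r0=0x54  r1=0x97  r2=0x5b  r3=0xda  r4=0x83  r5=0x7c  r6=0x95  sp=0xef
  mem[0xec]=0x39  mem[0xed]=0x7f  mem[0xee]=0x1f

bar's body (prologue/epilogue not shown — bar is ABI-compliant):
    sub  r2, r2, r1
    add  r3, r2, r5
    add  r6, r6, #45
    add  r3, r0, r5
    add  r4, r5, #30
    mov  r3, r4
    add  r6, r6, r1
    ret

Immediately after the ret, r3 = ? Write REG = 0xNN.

prologue: push r2 → mem[0xee]=0x5b, sp=0xee
body[0] sub  r2, r2, r1 → r2=0xc4
body[1] add  r3, r2, r5 → r3=0x40
body[2] add  r6, r6, #45 → r6=0xc2
body[3] add  r3, r0, r5 → r3=0xd0
body[4] add  r4, r5, #30 → r4=0x9a
body[5] mov  r3, r4 → r3=0x9a
body[6] add  r6, r6, r1 → r6=0x59
epilogue: pop r2=0x5b, sp=0xef
r3 is caller-saved → body value

REG = 0x9a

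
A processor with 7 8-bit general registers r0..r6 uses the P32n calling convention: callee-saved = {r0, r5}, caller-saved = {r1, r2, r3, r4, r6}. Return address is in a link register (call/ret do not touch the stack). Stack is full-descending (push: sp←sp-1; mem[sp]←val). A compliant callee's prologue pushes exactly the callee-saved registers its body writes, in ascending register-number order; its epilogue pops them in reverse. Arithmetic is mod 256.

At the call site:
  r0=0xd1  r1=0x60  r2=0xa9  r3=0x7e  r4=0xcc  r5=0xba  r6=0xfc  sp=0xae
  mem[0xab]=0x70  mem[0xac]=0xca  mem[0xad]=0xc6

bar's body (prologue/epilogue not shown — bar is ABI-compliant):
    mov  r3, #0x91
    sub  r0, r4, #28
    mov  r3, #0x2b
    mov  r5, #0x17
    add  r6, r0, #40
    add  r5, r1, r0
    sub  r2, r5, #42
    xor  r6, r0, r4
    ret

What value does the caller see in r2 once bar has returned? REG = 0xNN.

REG = 0xe6

prologue: push r0 → mem[0xad]=0xd1, sp=0xad
prologue: push r5 → mem[0xac]=0xba, sp=0xac
body[0] mov  r3, #0x91 → r3=0x91
body[1] sub  r0, r4, #28 → r0=0xb0
body[2] mov  r3, #0x2b → r3=0x2b
body[3] mov  r5, #0x17 → r5=0x17
body[4] add  r6, r0, #40 → r6=0xd8
body[5] add  r5, r1, r0 → r5=0x10
body[6] sub  r2, r5, #42 → r2=0xe6
body[7] xor  r6, r0, r4 → r6=0x7c
epilogue: pop r5=0xba, sp=0xad
epilogue: pop r0=0xd1, sp=0xae
r2 is caller-saved → body value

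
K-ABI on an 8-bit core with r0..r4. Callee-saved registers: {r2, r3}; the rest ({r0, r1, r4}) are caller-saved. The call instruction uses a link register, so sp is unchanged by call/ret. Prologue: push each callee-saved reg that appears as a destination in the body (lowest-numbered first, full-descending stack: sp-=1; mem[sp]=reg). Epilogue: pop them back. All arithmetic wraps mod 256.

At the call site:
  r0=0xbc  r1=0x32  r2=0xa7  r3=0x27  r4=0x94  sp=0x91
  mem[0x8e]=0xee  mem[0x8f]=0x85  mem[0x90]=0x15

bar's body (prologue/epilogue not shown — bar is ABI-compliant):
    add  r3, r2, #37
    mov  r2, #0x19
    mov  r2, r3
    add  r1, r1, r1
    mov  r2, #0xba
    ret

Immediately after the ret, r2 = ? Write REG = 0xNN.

REG = 0xa7

prologue: push r2 -> mem[0x90]=0xa7, sp=0x90
prologue: push r3 -> mem[0x8f]=0x27, sp=0x8f
body[0] add  r3, r2, #37 -> r3=0xcc
body[1] mov  r2, #0x19 -> r2=0x19
body[2] mov  r2, r3 -> r2=0xcc
body[3] add  r1, r1, r1 -> r1=0x64
body[4] mov  r2, #0xba -> r2=0xba
epilogue: pop r3=0x27, sp=0x90
epilogue: pop r2=0xa7, sp=0x91
r2 is callee-saved -> restored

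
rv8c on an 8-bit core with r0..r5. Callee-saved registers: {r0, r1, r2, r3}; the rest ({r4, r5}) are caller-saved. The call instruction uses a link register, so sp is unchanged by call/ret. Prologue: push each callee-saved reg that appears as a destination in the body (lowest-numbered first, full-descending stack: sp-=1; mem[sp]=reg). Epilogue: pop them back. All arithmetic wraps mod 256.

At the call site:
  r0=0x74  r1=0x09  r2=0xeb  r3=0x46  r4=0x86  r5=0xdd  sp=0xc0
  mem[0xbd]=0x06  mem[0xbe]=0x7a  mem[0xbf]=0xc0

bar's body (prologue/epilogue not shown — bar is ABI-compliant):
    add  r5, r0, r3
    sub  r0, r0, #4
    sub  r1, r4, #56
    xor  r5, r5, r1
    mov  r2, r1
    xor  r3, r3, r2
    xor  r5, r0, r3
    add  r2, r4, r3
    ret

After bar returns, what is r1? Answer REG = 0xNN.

REG = 0x09

prologue: push r0 → mem[0xbf]=0x74, sp=0xbf
prologue: push r1 → mem[0xbe]=0x09, sp=0xbe
prologue: push r2 → mem[0xbd]=0xeb, sp=0xbd
prologue: push r3 → mem[0xbc]=0x46, sp=0xbc
body[0] add  r5, r0, r3 → r5=0xba
body[1] sub  r0, r0, #4 → r0=0x70
body[2] sub  r1, r4, #56 → r1=0x4e
body[3] xor  r5, r5, r1 → r5=0xf4
body[4] mov  r2, r1 → r2=0x4e
body[5] xor  r3, r3, r2 → r3=0x08
body[6] xor  r5, r0, r3 → r5=0x78
body[7] add  r2, r4, r3 → r2=0x8e
epilogue: pop r3=0x46, sp=0xbd
epilogue: pop r2=0xeb, sp=0xbe
epilogue: pop r1=0x09, sp=0xbf
epilogue: pop r0=0x74, sp=0xc0
r1 is callee-saved → restored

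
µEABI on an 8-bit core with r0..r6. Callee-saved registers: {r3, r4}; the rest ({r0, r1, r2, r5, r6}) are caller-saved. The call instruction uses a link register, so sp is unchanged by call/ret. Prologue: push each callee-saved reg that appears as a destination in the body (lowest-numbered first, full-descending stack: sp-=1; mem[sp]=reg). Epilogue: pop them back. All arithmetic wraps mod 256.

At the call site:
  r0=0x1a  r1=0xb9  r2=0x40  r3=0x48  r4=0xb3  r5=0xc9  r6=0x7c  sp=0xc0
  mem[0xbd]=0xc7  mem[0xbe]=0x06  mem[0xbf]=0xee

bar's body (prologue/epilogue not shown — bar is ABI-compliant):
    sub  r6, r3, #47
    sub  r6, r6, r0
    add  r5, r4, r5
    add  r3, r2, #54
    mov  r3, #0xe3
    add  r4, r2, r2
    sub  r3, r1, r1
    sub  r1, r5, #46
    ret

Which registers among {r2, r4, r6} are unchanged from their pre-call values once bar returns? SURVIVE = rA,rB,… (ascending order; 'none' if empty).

prologue: push r3 -> mem[0xbf]=0x48, sp=0xbf
prologue: push r4 -> mem[0xbe]=0xb3, sp=0xbe
body[0] sub  r6, r3, #47 -> r6=0x19
body[1] sub  r6, r6, r0 -> r6=0xff
body[2] add  r5, r4, r5 -> r5=0x7c
body[3] add  r3, r2, #54 -> r3=0x76
body[4] mov  r3, #0xe3 -> r3=0xe3
body[5] add  r4, r2, r2 -> r4=0x80
body[6] sub  r3, r1, r1 -> r3=0x00
body[7] sub  r1, r5, #46 -> r1=0x4e
epilogue: pop r4=0xb3, sp=0xbf
epilogue: pop r3=0x48, sp=0xc0
r2: caller-saved, written=False
r4: callee-saved, written=True
r6: caller-saved, written=True

SURVIVE = r2,r4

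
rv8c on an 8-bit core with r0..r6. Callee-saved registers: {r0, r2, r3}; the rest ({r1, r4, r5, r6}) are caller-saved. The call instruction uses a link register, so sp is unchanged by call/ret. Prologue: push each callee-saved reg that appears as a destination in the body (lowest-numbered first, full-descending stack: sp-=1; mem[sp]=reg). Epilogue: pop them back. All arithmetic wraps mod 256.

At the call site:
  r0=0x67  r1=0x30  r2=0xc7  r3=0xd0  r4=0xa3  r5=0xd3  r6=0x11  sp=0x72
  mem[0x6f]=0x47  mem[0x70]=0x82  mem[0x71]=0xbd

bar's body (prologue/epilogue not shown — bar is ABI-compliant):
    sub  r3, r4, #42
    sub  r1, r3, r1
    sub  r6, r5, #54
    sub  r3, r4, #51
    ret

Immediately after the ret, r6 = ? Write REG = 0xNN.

REG = 0x9d

prologue: push r3 → mem[0x71]=0xd0, sp=0x71
body[0] sub  r3, r4, #42 → r3=0x79
body[1] sub  r1, r3, r1 → r1=0x49
body[2] sub  r6, r5, #54 → r6=0x9d
body[3] sub  r3, r4, #51 → r3=0x70
epilogue: pop r3=0xd0, sp=0x72
r6 is caller-saved → body value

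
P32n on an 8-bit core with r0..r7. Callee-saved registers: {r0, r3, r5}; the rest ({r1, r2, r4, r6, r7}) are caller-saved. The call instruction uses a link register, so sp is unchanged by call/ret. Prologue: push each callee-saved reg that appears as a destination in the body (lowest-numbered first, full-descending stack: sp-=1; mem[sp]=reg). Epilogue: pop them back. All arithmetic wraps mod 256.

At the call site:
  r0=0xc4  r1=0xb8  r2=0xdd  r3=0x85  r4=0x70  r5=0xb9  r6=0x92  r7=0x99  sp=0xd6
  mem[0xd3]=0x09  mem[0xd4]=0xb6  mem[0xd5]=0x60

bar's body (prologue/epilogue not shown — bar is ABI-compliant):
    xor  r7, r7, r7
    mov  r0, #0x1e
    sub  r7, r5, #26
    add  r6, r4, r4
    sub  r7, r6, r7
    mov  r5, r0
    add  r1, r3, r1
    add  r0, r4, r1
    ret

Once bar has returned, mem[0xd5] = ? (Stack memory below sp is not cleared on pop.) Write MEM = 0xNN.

prologue: push r0 → mem[0xd5]=0xc4, sp=0xd5
prologue: push r5 → mem[0xd4]=0xb9, sp=0xd4
body[0] xor  r7, r7, r7 → r7=0x00
body[1] mov  r0, #0x1e → r0=0x1e
body[2] sub  r7, r5, #26 → r7=0x9f
body[3] add  r6, r4, r4 → r6=0xe0
body[4] sub  r7, r6, r7 → r7=0x41
body[5] mov  r5, r0 → r5=0x1e
body[6] add  r1, r3, r1 → r1=0x3d
body[7] add  r0, r4, r1 → r0=0xad
epilogue: pop r5=0xb9, sp=0xd5
epilogue: pop r0=0xc4, sp=0xd6
prologue pushed ['r0', 'r5'] at ['0xd5', '0xd4']

MEM = 0xc4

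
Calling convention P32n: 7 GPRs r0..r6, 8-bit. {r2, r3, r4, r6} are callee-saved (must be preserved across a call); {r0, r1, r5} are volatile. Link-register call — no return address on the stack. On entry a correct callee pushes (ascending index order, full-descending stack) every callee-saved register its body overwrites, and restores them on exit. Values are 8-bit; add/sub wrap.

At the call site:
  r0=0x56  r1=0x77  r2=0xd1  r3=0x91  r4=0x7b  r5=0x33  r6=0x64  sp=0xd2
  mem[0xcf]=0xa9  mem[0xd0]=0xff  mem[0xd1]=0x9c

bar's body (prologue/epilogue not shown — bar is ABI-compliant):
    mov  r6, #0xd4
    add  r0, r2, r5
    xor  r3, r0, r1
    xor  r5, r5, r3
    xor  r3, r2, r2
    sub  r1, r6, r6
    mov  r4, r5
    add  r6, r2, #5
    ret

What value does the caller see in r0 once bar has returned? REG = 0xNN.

REG = 0x04

prologue: push r3 → mem[0xd1]=0x91, sp=0xd1
prologue: push r4 → mem[0xd0]=0x7b, sp=0xd0
prologue: push r6 → mem[0xcf]=0x64, sp=0xcf
body[0] mov  r6, #0xd4 → r6=0xd4
body[1] add  r0, r2, r5 → r0=0x04
body[2] xor  r3, r0, r1 → r3=0x73
body[3] xor  r5, r5, r3 → r5=0x40
body[4] xor  r3, r2, r2 → r3=0x00
body[5] sub  r1, r6, r6 → r1=0x00
body[6] mov  r4, r5 → r4=0x40
body[7] add  r6, r2, #5 → r6=0xd6
epilogue: pop r6=0x64, sp=0xd0
epilogue: pop r4=0x7b, sp=0xd1
epilogue: pop r3=0x91, sp=0xd2
r0 is caller-saved → body value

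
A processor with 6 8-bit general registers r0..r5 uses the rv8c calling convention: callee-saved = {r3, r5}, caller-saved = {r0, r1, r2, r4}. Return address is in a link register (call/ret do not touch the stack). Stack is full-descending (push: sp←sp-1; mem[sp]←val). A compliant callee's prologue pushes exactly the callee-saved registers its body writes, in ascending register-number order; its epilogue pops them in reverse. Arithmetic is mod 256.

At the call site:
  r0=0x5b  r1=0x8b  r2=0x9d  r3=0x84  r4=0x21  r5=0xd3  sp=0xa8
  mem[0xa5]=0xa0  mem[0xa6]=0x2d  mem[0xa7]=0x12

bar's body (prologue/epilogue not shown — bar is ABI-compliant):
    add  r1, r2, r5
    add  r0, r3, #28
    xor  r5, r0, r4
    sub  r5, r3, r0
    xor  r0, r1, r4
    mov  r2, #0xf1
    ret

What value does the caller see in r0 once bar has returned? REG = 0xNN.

REG = 0x51

prologue: push r5 → mem[0xa7]=0xd3, sp=0xa7
body[0] add  r1, r2, r5 → r1=0x70
body[1] add  r0, r3, #28 → r0=0xa0
body[2] xor  r5, r0, r4 → r5=0x81
body[3] sub  r5, r3, r0 → r5=0xe4
body[4] xor  r0, r1, r4 → r0=0x51
body[5] mov  r2, #0xf1 → r2=0xf1
epilogue: pop r5=0xd3, sp=0xa8
r0 is caller-saved → body value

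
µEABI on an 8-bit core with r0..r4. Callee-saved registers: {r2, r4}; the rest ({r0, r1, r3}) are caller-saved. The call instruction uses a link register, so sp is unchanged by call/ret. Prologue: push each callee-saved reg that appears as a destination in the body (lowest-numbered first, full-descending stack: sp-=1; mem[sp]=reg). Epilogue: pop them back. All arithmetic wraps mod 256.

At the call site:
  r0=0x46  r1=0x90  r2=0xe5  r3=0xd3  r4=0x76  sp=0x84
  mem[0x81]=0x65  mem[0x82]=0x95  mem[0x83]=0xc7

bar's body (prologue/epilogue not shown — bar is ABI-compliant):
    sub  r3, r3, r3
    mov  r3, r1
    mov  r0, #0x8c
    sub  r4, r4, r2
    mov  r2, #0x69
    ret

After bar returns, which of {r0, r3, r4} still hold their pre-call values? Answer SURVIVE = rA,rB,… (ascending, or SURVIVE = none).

prologue: push r2 → mem[0x83]=0xe5, sp=0x83
prologue: push r4 → mem[0x82]=0x76, sp=0x82
body[0] sub  r3, r3, r3 → r3=0x00
body[1] mov  r3, r1 → r3=0x90
body[2] mov  r0, #0x8c → r0=0x8c
body[3] sub  r4, r4, r2 → r4=0x91
body[4] mov  r2, #0x69 → r2=0x69
epilogue: pop r4=0x76, sp=0x83
epilogue: pop r2=0xe5, sp=0x84
r0: caller-saved, written=True
r3: caller-saved, written=True
r4: callee-saved, written=True

SURVIVE = r4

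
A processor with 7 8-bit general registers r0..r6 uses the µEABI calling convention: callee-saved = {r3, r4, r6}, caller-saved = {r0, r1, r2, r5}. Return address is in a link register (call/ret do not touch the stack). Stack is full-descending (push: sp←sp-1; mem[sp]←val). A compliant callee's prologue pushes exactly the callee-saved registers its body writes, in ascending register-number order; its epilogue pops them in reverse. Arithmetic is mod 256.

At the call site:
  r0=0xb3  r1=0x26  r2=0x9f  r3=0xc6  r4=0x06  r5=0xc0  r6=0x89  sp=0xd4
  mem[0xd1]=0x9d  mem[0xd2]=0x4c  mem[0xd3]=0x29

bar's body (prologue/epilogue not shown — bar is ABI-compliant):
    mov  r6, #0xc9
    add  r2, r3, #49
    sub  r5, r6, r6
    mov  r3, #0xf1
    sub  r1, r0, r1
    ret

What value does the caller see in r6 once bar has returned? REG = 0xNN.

prologue: push r3 → mem[0xd3]=0xc6, sp=0xd3
prologue: push r6 → mem[0xd2]=0x89, sp=0xd2
body[0] mov  r6, #0xc9 → r6=0xc9
body[1] add  r2, r3, #49 → r2=0xf7
body[2] sub  r5, r6, r6 → r5=0x00
body[3] mov  r3, #0xf1 → r3=0xf1
body[4] sub  r1, r0, r1 → r1=0x8d
epilogue: pop r6=0x89, sp=0xd3
epilogue: pop r3=0xc6, sp=0xd4
r6 is callee-saved → restored

REG = 0x89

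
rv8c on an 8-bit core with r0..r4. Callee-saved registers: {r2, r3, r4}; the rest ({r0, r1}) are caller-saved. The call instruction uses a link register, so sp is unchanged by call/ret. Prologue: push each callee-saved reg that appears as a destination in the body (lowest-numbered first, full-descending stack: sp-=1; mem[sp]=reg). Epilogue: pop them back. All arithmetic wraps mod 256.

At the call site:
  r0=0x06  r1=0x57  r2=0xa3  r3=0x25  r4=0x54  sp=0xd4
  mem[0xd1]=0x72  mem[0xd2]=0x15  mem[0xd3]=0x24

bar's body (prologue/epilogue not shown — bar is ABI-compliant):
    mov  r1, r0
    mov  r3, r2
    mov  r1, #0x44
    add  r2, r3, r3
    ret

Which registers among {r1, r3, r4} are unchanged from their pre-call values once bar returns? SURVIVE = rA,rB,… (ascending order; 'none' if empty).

SURVIVE = r3,r4

prologue: push r2 -> mem[0xd3]=0xa3, sp=0xd3
prologue: push r3 -> mem[0xd2]=0x25, sp=0xd2
body[0] mov  r1, r0 -> r1=0x06
body[1] mov  r3, r2 -> r3=0xa3
body[2] mov  r1, #0x44 -> r1=0x44
body[3] add  r2, r3, r3 -> r2=0x46
epilogue: pop r3=0x25, sp=0xd3
epilogue: pop r2=0xa3, sp=0xd4
r1: caller-saved, written=True
r3: callee-saved, written=True
r4: callee-saved, written=False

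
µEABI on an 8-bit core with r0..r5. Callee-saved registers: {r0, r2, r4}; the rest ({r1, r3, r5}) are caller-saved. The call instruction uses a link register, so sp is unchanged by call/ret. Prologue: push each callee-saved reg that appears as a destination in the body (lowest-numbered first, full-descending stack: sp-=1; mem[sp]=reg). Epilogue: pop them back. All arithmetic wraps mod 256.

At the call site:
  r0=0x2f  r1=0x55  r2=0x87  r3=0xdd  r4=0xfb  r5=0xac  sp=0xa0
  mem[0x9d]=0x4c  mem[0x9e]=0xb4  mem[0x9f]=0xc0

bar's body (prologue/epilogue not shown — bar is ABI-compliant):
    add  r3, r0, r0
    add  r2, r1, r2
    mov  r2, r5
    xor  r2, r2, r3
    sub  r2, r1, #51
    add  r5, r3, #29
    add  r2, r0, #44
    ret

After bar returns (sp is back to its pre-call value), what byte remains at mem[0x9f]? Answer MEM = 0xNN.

prologue: push r2 → mem[0x9f]=0x87, sp=0x9f
body[0] add  r3, r0, r0 → r3=0x5e
body[1] add  r2, r1, r2 → r2=0xdc
body[2] mov  r2, r5 → r2=0xac
body[3] xor  r2, r2, r3 → r2=0xf2
body[4] sub  r2, r1, #51 → r2=0x22
body[5] add  r5, r3, #29 → r5=0x7b
body[6] add  r2, r0, #44 → r2=0x5b
epilogue: pop r2=0x87, sp=0xa0
prologue pushed ['r2'] at ['0x9f']

MEM = 0x87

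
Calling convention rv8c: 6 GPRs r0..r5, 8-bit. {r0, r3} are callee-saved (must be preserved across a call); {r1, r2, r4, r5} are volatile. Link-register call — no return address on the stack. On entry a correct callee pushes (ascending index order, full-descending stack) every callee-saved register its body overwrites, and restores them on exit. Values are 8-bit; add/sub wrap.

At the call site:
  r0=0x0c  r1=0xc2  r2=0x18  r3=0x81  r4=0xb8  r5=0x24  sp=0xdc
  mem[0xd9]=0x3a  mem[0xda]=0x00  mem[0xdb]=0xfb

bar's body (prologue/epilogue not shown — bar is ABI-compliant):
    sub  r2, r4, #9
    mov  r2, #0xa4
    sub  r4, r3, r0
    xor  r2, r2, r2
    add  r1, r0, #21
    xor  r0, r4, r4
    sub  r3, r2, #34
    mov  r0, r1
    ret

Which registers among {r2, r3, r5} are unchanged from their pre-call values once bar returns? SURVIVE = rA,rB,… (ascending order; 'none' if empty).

SURVIVE = r3,r5

prologue: push r0 → mem[0xdb]=0x0c, sp=0xdb
prologue: push r3 → mem[0xda]=0x81, sp=0xda
body[0] sub  r2, r4, #9 → r2=0xaf
body[1] mov  r2, #0xa4 → r2=0xa4
body[2] sub  r4, r3, r0 → r4=0x75
body[3] xor  r2, r2, r2 → r2=0x00
body[4] add  r1, r0, #21 → r1=0x21
body[5] xor  r0, r4, r4 → r0=0x00
body[6] sub  r3, r2, #34 → r3=0xde
body[7] mov  r0, r1 → r0=0x21
epilogue: pop r3=0x81, sp=0xdb
epilogue: pop r0=0x0c, sp=0xdc
r2: caller-saved, written=True
r3: callee-saved, written=True
r5: caller-saved, written=False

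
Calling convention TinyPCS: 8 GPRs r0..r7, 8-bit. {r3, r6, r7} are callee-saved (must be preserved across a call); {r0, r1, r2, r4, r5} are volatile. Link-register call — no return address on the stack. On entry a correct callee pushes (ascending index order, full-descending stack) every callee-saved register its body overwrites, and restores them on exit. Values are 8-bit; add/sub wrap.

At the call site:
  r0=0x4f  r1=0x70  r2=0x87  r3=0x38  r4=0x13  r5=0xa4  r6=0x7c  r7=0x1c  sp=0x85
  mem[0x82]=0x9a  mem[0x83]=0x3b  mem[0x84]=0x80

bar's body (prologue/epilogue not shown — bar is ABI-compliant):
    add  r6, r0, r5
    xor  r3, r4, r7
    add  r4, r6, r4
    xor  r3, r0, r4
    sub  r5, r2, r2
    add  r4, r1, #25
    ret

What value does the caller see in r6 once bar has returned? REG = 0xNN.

REG = 0x7c

prologue: push r3 -> mem[0x84]=0x38, sp=0x84
prologue: push r6 -> mem[0x83]=0x7c, sp=0x83
body[0] add  r6, r0, r5 -> r6=0xf3
body[1] xor  r3, r4, r7 -> r3=0x0f
body[2] add  r4, r6, r4 -> r4=0x06
body[3] xor  r3, r0, r4 -> r3=0x49
body[4] sub  r5, r2, r2 -> r5=0x00
body[5] add  r4, r1, #25 -> r4=0x89
epilogue: pop r6=0x7c, sp=0x84
epilogue: pop r3=0x38, sp=0x85
r6 is callee-saved -> restored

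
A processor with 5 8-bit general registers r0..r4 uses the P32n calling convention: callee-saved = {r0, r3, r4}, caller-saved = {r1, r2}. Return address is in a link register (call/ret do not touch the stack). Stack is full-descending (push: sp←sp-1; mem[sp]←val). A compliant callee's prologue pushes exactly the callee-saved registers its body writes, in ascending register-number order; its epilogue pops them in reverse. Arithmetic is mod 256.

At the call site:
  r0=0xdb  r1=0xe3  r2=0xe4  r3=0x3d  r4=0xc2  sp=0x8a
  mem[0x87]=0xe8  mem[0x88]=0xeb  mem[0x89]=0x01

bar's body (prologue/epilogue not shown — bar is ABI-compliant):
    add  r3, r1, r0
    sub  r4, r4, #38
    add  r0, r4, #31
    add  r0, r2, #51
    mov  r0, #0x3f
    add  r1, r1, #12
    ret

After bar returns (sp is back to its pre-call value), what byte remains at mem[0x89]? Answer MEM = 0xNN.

MEM = 0xdb

prologue: push r0 -> mem[0x89]=0xdb, sp=0x89
prologue: push r3 -> mem[0x88]=0x3d, sp=0x88
prologue: push r4 -> mem[0x87]=0xc2, sp=0x87
body[0] add  r3, r1, r0 -> r3=0xbe
body[1] sub  r4, r4, #38 -> r4=0x9c
body[2] add  r0, r4, #31 -> r0=0xbb
body[3] add  r0, r2, #51 -> r0=0x17
body[4] mov  r0, #0x3f -> r0=0x3f
body[5] add  r1, r1, #12 -> r1=0xef
epilogue: pop r4=0xc2, sp=0x88
epilogue: pop r3=0x3d, sp=0x89
epilogue: pop r0=0xdb, sp=0x8a
prologue pushed ['r0', 'r3', 'r4'] at ['0x89', '0x88', '0x87']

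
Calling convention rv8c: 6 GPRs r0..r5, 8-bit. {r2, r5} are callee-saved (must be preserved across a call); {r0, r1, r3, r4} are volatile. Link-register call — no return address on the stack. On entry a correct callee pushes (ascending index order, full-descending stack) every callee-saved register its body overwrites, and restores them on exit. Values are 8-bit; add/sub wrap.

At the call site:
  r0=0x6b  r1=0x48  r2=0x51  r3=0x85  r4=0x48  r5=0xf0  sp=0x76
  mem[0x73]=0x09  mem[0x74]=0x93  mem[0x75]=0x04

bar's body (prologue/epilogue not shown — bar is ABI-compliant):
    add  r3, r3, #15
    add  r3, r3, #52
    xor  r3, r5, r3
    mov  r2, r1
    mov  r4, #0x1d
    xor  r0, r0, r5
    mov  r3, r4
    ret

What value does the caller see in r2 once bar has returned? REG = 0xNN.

prologue: push r2 -> mem[0x75]=0x51, sp=0x75
body[0] add  r3, r3, #15 -> r3=0x94
body[1] add  r3, r3, #52 -> r3=0xc8
body[2] xor  r3, r5, r3 -> r3=0x38
body[3] mov  r2, r1 -> r2=0x48
body[4] mov  r4, #0x1d -> r4=0x1d
body[5] xor  r0, r0, r5 -> r0=0x9b
body[6] mov  r3, r4 -> r3=0x1d
epilogue: pop r2=0x51, sp=0x76
r2 is callee-saved -> restored

REG = 0x51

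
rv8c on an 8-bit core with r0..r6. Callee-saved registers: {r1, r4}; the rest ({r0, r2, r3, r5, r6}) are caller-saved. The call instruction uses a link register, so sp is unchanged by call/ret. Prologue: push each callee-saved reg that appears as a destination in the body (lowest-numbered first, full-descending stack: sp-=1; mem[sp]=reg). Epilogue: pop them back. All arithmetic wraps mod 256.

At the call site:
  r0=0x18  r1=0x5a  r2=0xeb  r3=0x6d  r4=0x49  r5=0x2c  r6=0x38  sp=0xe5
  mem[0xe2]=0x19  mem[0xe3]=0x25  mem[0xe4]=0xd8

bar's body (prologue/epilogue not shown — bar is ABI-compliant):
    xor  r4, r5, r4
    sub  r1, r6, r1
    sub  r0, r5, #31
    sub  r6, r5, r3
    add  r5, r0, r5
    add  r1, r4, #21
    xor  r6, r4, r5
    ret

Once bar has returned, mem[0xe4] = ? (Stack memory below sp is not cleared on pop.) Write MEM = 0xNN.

prologue: push r1 -> mem[0xe4]=0x5a, sp=0xe4
prologue: push r4 -> mem[0xe3]=0x49, sp=0xe3
body[0] xor  r4, r5, r4 -> r4=0x65
body[1] sub  r1, r6, r1 -> r1=0xde
body[2] sub  r0, r5, #31 -> r0=0x0d
body[3] sub  r6, r5, r3 -> r6=0xbf
body[4] add  r5, r0, r5 -> r5=0x39
body[5] add  r1, r4, #21 -> r1=0x7a
body[6] xor  r6, r4, r5 -> r6=0x5c
epilogue: pop r4=0x49, sp=0xe4
epilogue: pop r1=0x5a, sp=0xe5
prologue pushed ['r1', 'r4'] at ['0xe4', '0xe3']

MEM = 0x5a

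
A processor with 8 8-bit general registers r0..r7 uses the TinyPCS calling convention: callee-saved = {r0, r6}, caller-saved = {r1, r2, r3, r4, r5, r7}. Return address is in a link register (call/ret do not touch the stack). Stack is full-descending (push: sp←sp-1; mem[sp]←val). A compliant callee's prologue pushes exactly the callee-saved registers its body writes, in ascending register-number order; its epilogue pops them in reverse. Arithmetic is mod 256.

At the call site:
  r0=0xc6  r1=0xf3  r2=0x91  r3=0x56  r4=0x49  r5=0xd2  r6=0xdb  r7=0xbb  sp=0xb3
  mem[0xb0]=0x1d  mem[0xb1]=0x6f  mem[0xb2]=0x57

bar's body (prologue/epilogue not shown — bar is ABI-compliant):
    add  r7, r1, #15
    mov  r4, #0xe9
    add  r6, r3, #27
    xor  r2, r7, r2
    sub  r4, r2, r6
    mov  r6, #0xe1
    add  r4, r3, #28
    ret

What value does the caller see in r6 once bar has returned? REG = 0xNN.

prologue: push r6 -> mem[0xb2]=0xdb, sp=0xb2
body[0] add  r7, r1, #15 -> r7=0x02
body[1] mov  r4, #0xe9 -> r4=0xe9
body[2] add  r6, r3, #27 -> r6=0x71
body[3] xor  r2, r7, r2 -> r2=0x93
body[4] sub  r4, r2, r6 -> r4=0x22
body[5] mov  r6, #0xe1 -> r6=0xe1
body[6] add  r4, r3, #28 -> r4=0x72
epilogue: pop r6=0xdb, sp=0xb3
r6 is callee-saved -> restored

REG = 0xdb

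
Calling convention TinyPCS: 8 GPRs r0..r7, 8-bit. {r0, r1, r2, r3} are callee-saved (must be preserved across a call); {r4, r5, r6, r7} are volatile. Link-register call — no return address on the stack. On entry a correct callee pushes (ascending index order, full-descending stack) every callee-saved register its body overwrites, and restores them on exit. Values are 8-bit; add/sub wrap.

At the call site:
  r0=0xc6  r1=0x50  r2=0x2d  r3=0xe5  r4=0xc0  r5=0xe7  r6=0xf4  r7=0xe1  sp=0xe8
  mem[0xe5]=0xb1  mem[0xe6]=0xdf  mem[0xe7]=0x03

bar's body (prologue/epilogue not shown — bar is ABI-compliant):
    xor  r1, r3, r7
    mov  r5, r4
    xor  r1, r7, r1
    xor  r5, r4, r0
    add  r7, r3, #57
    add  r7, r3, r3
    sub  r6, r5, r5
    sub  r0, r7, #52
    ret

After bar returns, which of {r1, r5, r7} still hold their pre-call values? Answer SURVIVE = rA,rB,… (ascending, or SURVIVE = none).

SURVIVE = r1

prologue: push r0 -> mem[0xe7]=0xc6, sp=0xe7
prologue: push r1 -> mem[0xe6]=0x50, sp=0xe6
body[0] xor  r1, r3, r7 -> r1=0x04
body[1] mov  r5, r4 -> r5=0xc0
body[2] xor  r1, r7, r1 -> r1=0xe5
body[3] xor  r5, r4, r0 -> r5=0x06
body[4] add  r7, r3, #57 -> r7=0x1e
body[5] add  r7, r3, r3 -> r7=0xca
body[6] sub  r6, r5, r5 -> r6=0x00
body[7] sub  r0, r7, #52 -> r0=0x96
epilogue: pop r1=0x50, sp=0xe7
epilogue: pop r0=0xc6, sp=0xe8
r1: callee-saved, written=True
r5: caller-saved, written=True
r7: caller-saved, written=True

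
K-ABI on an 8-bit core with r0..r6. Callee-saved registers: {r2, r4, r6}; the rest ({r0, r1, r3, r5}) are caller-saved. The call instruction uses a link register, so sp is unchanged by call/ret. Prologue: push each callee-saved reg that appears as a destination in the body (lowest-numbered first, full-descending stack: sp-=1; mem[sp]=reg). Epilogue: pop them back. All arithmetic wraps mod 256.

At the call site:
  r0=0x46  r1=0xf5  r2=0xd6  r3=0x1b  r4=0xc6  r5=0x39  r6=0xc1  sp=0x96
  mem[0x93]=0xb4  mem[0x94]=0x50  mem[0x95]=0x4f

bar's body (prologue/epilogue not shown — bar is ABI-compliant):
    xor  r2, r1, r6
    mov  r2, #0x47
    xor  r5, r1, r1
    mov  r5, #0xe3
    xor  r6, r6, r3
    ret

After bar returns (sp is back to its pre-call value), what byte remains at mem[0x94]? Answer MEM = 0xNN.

prologue: push r2 -> mem[0x95]=0xd6, sp=0x95
prologue: push r6 -> mem[0x94]=0xc1, sp=0x94
body[0] xor  r2, r1, r6 -> r2=0x34
body[1] mov  r2, #0x47 -> r2=0x47
body[2] xor  r5, r1, r1 -> r5=0x00
body[3] mov  r5, #0xe3 -> r5=0xe3
body[4] xor  r6, r6, r3 -> r6=0xda
epilogue: pop r6=0xc1, sp=0x95
epilogue: pop r2=0xd6, sp=0x96
prologue pushed ['r2', 'r6'] at ['0x95', '0x94']

MEM = 0xc1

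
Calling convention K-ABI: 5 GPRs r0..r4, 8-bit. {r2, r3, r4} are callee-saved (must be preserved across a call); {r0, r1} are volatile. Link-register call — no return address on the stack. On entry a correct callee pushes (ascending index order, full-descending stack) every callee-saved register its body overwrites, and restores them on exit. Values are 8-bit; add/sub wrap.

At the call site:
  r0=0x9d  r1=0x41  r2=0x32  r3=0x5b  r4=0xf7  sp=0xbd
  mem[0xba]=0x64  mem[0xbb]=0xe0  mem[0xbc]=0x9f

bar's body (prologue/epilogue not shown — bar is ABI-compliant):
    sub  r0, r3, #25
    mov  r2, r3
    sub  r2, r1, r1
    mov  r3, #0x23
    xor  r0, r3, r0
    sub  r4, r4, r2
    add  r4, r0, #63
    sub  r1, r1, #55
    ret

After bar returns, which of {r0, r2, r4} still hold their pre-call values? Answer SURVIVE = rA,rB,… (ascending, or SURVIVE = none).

SURVIVE = r2,r4

prologue: push r2 -> mem[0xbc]=0x32, sp=0xbc
prologue: push r3 -> mem[0xbb]=0x5b, sp=0xbb
prologue: push r4 -> mem[0xba]=0xf7, sp=0xba
body[0] sub  r0, r3, #25 -> r0=0x42
body[1] mov  r2, r3 -> r2=0x5b
body[2] sub  r2, r1, r1 -> r2=0x00
body[3] mov  r3, #0x23 -> r3=0x23
body[4] xor  r0, r3, r0 -> r0=0x61
body[5] sub  r4, r4, r2 -> r4=0xf7
body[6] add  r4, r0, #63 -> r4=0xa0
body[7] sub  r1, r1, #55 -> r1=0x0a
epilogue: pop r4=0xf7, sp=0xbb
epilogue: pop r3=0x5b, sp=0xbc
epilogue: pop r2=0x32, sp=0xbd
r0: caller-saved, written=True
r2: callee-saved, written=True
r4: callee-saved, written=True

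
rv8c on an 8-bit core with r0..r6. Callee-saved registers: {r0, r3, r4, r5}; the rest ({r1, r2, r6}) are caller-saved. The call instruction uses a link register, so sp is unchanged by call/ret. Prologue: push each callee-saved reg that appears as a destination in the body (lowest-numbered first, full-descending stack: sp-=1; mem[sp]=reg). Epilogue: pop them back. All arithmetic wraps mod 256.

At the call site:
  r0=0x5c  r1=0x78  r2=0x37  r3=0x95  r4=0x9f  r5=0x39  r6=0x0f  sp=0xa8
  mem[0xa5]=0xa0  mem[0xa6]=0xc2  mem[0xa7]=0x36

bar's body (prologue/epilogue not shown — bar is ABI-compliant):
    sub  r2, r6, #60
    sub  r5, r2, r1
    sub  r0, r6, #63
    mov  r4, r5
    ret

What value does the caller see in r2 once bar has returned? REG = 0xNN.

REG = 0xd3

prologue: push r0 -> mem[0xa7]=0x5c, sp=0xa7
prologue: push r4 -> mem[0xa6]=0x9f, sp=0xa6
prologue: push r5 -> mem[0xa5]=0x39, sp=0xa5
body[0] sub  r2, r6, #60 -> r2=0xd3
body[1] sub  r5, r2, r1 -> r5=0x5b
body[2] sub  r0, r6, #63 -> r0=0xd0
body[3] mov  r4, r5 -> r4=0x5b
epilogue: pop r5=0x39, sp=0xa6
epilogue: pop r4=0x9f, sp=0xa7
epilogue: pop r0=0x5c, sp=0xa8
r2 is caller-saved -> body value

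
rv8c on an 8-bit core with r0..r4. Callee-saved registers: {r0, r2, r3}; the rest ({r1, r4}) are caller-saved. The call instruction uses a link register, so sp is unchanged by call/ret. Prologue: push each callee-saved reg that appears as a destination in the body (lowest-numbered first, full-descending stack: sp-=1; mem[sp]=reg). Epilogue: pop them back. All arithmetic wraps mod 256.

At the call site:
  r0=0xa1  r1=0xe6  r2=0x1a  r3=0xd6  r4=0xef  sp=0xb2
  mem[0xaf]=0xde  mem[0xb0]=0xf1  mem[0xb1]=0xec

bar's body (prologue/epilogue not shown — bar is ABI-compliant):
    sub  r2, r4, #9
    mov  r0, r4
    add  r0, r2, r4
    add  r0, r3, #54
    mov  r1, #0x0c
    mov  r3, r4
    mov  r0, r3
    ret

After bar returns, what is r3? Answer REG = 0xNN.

prologue: push r0 -> mem[0xb1]=0xa1, sp=0xb1
prologue: push r2 -> mem[0xb0]=0x1a, sp=0xb0
prologue: push r3 -> mem[0xaf]=0xd6, sp=0xaf
body[0] sub  r2, r4, #9 -> r2=0xe6
body[1] mov  r0, r4 -> r0=0xef
body[2] add  r0, r2, r4 -> r0=0xd5
body[3] add  r0, r3, #54 -> r0=0x0c
body[4] mov  r1, #0x0c -> r1=0x0c
body[5] mov  r3, r4 -> r3=0xef
body[6] mov  r0, r3 -> r0=0xef
epilogue: pop r3=0xd6, sp=0xb0
epilogue: pop r2=0x1a, sp=0xb1
epilogue: pop r0=0xa1, sp=0xb2
r3 is callee-saved -> restored

REG = 0xd6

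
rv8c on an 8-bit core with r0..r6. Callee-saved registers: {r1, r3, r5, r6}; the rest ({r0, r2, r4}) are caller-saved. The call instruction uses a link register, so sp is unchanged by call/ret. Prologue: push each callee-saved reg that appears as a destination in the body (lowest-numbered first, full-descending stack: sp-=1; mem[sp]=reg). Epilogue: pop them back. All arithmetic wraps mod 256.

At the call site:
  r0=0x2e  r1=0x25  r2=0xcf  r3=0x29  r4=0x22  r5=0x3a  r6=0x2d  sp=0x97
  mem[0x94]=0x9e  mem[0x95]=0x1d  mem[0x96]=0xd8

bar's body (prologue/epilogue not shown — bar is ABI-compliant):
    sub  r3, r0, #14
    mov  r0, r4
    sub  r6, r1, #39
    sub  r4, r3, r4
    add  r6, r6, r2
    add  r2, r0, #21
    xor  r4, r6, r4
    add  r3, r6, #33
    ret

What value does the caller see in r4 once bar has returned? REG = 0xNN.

REG = 0x33

prologue: push r3 → mem[0x96]=0x29, sp=0x96
prologue: push r6 → mem[0x95]=0x2d, sp=0x95
body[0] sub  r3, r0, #14 → r3=0x20
body[1] mov  r0, r4 → r0=0x22
body[2] sub  r6, r1, #39 → r6=0xfe
body[3] sub  r4, r3, r4 → r4=0xfe
body[4] add  r6, r6, r2 → r6=0xcd
body[5] add  r2, r0, #21 → r2=0x37
body[6] xor  r4, r6, r4 → r4=0x33
body[7] add  r3, r6, #33 → r3=0xee
epilogue: pop r6=0x2d, sp=0x96
epilogue: pop r3=0x29, sp=0x97
r4 is caller-saved → body value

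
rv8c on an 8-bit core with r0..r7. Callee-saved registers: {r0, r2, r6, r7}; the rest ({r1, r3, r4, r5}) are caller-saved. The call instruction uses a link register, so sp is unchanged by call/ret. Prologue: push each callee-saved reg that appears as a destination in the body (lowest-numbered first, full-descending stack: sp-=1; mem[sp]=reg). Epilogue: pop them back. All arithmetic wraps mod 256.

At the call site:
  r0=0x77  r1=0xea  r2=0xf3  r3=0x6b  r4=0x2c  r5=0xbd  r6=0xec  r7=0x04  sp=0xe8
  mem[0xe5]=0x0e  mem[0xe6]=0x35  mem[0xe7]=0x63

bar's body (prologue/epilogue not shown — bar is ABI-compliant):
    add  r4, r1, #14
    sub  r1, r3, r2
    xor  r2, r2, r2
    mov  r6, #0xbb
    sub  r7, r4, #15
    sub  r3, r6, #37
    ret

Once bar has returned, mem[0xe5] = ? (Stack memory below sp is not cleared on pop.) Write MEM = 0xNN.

MEM = 0x04

prologue: push r2 -> mem[0xe7]=0xf3, sp=0xe7
prologue: push r6 -> mem[0xe6]=0xec, sp=0xe6
prologue: push r7 -> mem[0xe5]=0x04, sp=0xe5
body[0] add  r4, r1, #14 -> r4=0xf8
body[1] sub  r1, r3, r2 -> r1=0x78
body[2] xor  r2, r2, r2 -> r2=0x00
body[3] mov  r6, #0xbb -> r6=0xbb
body[4] sub  r7, r4, #15 -> r7=0xe9
body[5] sub  r3, r6, #37 -> r3=0x96
epilogue: pop r7=0x04, sp=0xe6
epilogue: pop r6=0xec, sp=0xe7
epilogue: pop r2=0xf3, sp=0xe8
prologue pushed ['r2', 'r6', 'r7'] at ['0xe7', '0xe6', '0xe5']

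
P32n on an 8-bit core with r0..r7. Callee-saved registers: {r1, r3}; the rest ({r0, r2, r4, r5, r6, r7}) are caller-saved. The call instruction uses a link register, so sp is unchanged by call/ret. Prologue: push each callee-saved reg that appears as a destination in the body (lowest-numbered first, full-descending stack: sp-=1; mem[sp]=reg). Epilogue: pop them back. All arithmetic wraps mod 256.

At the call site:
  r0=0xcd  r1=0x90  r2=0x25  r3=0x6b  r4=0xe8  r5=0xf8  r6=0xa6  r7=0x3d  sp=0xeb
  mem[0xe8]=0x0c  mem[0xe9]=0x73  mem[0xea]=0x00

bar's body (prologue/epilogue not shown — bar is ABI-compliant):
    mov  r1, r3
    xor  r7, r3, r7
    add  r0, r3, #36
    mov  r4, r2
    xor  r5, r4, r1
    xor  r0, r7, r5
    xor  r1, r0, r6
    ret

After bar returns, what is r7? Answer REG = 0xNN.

prologue: push r1 -> mem[0xea]=0x90, sp=0xea
body[0] mov  r1, r3 -> r1=0x6b
body[1] xor  r7, r3, r7 -> r7=0x56
body[2] add  r0, r3, #36 -> r0=0x8f
body[3] mov  r4, r2 -> r4=0x25
body[4] xor  r5, r4, r1 -> r5=0x4e
body[5] xor  r0, r7, r5 -> r0=0x18
body[6] xor  r1, r0, r6 -> r1=0xbe
epilogue: pop r1=0x90, sp=0xeb
r7 is caller-saved -> body value

REG = 0x56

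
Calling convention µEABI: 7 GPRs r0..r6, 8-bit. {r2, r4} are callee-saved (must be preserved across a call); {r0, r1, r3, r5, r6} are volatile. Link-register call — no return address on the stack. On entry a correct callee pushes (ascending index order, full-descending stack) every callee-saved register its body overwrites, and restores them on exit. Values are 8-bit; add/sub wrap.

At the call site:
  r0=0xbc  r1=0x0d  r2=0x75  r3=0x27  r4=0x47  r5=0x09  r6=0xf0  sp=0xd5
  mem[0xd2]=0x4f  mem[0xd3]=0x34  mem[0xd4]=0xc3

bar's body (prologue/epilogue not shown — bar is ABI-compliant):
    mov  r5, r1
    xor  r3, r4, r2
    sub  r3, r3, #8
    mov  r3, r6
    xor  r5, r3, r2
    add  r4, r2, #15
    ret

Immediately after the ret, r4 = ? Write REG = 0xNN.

prologue: push r4 -> mem[0xd4]=0x47, sp=0xd4
body[0] mov  r5, r1 -> r5=0x0d
body[1] xor  r3, r4, r2 -> r3=0x32
body[2] sub  r3, r3, #8 -> r3=0x2a
body[3] mov  r3, r6 -> r3=0xf0
body[4] xor  r5, r3, r2 -> r5=0x85
body[5] add  r4, r2, #15 -> r4=0x84
epilogue: pop r4=0x47, sp=0xd5
r4 is callee-saved -> restored

REG = 0x47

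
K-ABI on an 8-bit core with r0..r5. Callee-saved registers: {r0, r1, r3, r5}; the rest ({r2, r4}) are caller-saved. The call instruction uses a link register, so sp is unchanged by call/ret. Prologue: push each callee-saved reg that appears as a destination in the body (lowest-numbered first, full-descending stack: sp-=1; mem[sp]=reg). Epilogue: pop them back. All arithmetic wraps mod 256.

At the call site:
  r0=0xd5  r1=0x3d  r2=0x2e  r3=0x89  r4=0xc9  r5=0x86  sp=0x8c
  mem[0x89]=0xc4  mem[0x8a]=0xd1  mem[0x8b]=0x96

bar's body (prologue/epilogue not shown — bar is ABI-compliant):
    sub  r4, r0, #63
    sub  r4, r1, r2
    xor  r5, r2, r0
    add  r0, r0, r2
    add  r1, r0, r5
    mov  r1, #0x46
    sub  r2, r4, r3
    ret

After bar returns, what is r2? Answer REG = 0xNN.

prologue: push r0 -> mem[0x8b]=0xd5, sp=0x8b
prologue: push r1 -> mem[0x8a]=0x3d, sp=0x8a
prologue: push r5 -> mem[0x89]=0x86, sp=0x89
body[0] sub  r4, r0, #63 -> r4=0x96
body[1] sub  r4, r1, r2 -> r4=0x0f
body[2] xor  r5, r2, r0 -> r5=0xfb
body[3] add  r0, r0, r2 -> r0=0x03
body[4] add  r1, r0, r5 -> r1=0xfe
body[5] mov  r1, #0x46 -> r1=0x46
body[6] sub  r2, r4, r3 -> r2=0x86
epilogue: pop r5=0x86, sp=0x8a
epilogue: pop r1=0x3d, sp=0x8b
epilogue: pop r0=0xd5, sp=0x8c
r2 is caller-saved -> body value

REG = 0x86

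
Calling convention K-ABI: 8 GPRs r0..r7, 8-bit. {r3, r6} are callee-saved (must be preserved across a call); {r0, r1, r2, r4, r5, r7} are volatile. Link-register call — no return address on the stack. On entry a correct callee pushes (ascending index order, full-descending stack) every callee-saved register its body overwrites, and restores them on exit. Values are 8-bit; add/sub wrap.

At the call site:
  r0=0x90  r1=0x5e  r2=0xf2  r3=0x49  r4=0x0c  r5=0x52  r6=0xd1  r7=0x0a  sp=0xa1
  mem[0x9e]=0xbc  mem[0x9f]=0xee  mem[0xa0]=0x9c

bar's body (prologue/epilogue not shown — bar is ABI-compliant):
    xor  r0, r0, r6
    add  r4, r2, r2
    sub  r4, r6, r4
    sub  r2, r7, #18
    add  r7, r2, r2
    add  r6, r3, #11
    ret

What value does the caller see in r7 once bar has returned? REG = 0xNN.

prologue: push r6 -> mem[0xa0]=0xd1, sp=0xa0
body[0] xor  r0, r0, r6 -> r0=0x41
body[1] add  r4, r2, r2 -> r4=0xe4
body[2] sub  r4, r6, r4 -> r4=0xed
body[3] sub  r2, r7, #18 -> r2=0xf8
body[4] add  r7, r2, r2 -> r7=0xf0
body[5] add  r6, r3, #11 -> r6=0x54
epilogue: pop r6=0xd1, sp=0xa1
r7 is caller-saved -> body value

REG = 0xf0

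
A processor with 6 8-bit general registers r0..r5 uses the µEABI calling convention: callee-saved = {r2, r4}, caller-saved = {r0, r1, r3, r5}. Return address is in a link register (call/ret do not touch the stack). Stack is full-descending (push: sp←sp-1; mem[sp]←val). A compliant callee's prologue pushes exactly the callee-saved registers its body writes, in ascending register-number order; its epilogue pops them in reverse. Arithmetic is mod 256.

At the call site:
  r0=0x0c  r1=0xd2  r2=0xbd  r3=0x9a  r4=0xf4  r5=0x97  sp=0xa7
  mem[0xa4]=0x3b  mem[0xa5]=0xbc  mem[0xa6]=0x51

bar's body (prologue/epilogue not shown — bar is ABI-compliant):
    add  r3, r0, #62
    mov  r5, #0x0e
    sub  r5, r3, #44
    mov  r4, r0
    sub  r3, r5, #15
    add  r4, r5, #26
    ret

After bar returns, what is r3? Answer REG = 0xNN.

prologue: push r4 → mem[0xa6]=0xf4, sp=0xa6
body[0] add  r3, r0, #62 → r3=0x4a
body[1] mov  r5, #0x0e → r5=0x0e
body[2] sub  r5, r3, #44 → r5=0x1e
body[3] mov  r4, r0 → r4=0x0c
body[4] sub  r3, r5, #15 → r3=0x0f
body[5] add  r4, r5, #26 → r4=0x38
epilogue: pop r4=0xf4, sp=0xa7
r3 is caller-saved → body value

REG = 0x0f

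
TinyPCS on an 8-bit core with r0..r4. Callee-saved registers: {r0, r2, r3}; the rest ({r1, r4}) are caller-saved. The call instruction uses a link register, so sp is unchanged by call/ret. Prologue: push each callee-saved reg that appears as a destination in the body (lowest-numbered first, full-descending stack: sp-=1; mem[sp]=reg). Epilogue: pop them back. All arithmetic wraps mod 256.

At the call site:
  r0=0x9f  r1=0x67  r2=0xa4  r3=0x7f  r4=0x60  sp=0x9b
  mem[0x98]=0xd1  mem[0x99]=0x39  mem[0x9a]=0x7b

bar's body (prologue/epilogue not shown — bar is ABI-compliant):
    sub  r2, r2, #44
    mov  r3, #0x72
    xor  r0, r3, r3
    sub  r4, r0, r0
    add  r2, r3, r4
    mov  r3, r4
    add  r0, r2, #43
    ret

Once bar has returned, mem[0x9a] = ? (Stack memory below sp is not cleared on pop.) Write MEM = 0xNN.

MEM = 0x9f

prologue: push r0 → mem[0x9a]=0x9f, sp=0x9a
prologue: push r2 → mem[0x99]=0xa4, sp=0x99
prologue: push r3 → mem[0x98]=0x7f, sp=0x98
body[0] sub  r2, r2, #44 → r2=0x78
body[1] mov  r3, #0x72 → r3=0x72
body[2] xor  r0, r3, r3 → r0=0x00
body[3] sub  r4, r0, r0 → r4=0x00
body[4] add  r2, r3, r4 → r2=0x72
body[5] mov  r3, r4 → r3=0x00
body[6] add  r0, r2, #43 → r0=0x9d
epilogue: pop r3=0x7f, sp=0x99
epilogue: pop r2=0xa4, sp=0x9a
epilogue: pop r0=0x9f, sp=0x9b
prologue pushed ['r0', 'r2', 'r3'] at ['0x9a', '0x99', '0x98']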